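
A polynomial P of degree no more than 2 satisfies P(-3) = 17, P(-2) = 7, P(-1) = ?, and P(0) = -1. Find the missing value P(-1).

1

On equispaced nodes a degree-2 polynomial has vanishing third forward difference, so
  - P(-3) + 3·P(-2) - 3·P(-1) + P(0) = 0.
Substituting the known values and solving for P(-1):
  -3·P(-1) = -3
  P(-1) = 1.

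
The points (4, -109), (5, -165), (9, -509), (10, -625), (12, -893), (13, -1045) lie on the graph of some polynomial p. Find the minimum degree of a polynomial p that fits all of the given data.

2

Divided differences on the nodes 4, 5, 9, 10, 12, 13:
  order 0: -109  -165  -509  -625  -893  -1045
  order 1: -56  -86  -116  -134  -152
  order 2: -6  -6  -6  -6
  order 3: 0  0  0
  order 4: 0  0
  order 5: 0
The order-2 divided differences are all -6 (nonzero) and every higher order vanishes, so the data lies on a polynomial of degree exactly 2.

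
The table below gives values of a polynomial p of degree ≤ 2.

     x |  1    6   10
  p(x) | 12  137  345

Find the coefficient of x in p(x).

Write p(x) = ax^2 + bx + c. Substituting each data point gives a linear system:
  a + b + c = 12
  36a + 6b + c = 137
  100a + 10b + c = 345
Solving the system yields a = 3, b = 4, c = 5.
So p(x) = 3x^2 + 4x + 5.
The coefficient of x is 4.

4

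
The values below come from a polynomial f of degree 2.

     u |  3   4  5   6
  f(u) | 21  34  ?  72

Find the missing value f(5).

On equispaced nodes a degree-2 polynomial has vanishing third forward difference, so
  - f(3) + 3·f(4) - 3·f(5) + f(6) = 0.
Substituting the known values and solving for f(5):
  -3·f(5) = -153
  f(5) = 51.

51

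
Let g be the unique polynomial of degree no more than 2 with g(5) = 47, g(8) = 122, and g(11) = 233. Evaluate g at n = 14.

380

Write g(n) = an^2 + bn + c. Substituting each data point gives a linear system:
  25a + 5b + c = 47
  64a + 8b + c = 122
  121a + 11b + c = 233
Solving the system yields a = 2, b = -1, c = 2.
So g(n) = 2n² - n + 2.
Then g(14) = 380.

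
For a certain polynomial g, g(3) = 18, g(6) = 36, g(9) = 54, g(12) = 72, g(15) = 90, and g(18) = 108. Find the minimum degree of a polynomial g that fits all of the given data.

1

Forward differences of the values at s = 3, 6, 9, 12, 15, 18:
  g  : 18  36  54  72  90  108
  Δ  : 18  18  18  18  18
  Δ^2: 0  0  0  0
  Δ^3: 0  0  0
  Δ^4: 0  0
  Δ^5: 0
The first differences are constant (18) and nonzero, while all higher differences vanish, so the minimal degree is 1.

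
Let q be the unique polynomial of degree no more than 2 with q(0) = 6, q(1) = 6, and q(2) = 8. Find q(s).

q(s) = s^2 - s + 6

Write q(s) = as^2 + bs + c. Substituting each data point gives a linear system:
  c = 6
  a + b + c = 6
  4a + 2b + c = 8
Solving the system yields a = 1, b = -1, c = 6.
So q(s) = s² - s + 6.
Check: q(0) = 6. ✓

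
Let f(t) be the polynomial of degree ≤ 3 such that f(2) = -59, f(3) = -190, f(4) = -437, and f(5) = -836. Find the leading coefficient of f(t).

-6

Write f(t) = at^3 + bt^2 + ct + d. Substituting each data point gives a linear system:
  8a + 4b + 2c + d = -59
  27a + 9b + 3c + d = -190
  64a + 16b + 4c + d = -437
  125a + 25b + 5c + d = -836
Solving the system yields a = -6, b = -4, c = 3, d = -1.
So f(t) = -6t^3 - 4t^2 + 3t - 1.
The leading coefficient is -6.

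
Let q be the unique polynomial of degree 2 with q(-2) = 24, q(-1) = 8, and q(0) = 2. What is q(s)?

Using the Lagrange interpolation formula with nodes -2, -1, 0:
  L_0(s) = (s + 1)s / 2
  L_1(s) = (s + 2)s / -1
  L_2(s) = (s + 2)(s + 1) / 2
Then q(s) = 24·L_0(s) + 8·L_1(s) + 2·L_2(s).
Expanding and collecting terms gives q(s) = 5s^2 - s + 2.
Check: q(-2) = 24. ✓

q(s) = 5s^2 - s + 2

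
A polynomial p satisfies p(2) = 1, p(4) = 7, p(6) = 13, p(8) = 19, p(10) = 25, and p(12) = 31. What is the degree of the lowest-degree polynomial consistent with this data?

Forward differences of the values at s = 2, 4, 6, 8, 10, 12:
  p  : 1  7  13  19  25  31
  Δ  : 6  6  6  6  6
  Δ^2: 0  0  0  0
  Δ^3: 0  0  0
  Δ^4: 0  0
  Δ^5: 0
The first differences are constant (6) and nonzero, while all higher differences vanish, so the minimal degree is 1.

1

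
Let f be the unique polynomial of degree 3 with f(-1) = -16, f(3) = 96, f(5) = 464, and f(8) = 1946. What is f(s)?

f(s) = 4s^3 - 2s^2 + 4s - 6

Using the Lagrange interpolation formula with nodes -1, 3, 5, 8:
  L_0(s) = (s - 3)(s - 5)(s - 8) / -216
  L_1(s) = (s + 1)(s - 5)(s - 8) / 40
  L_2(s) = (s + 1)(s - 3)(s - 8) / -36
  L_3(s) = (s + 1)(s - 3)(s - 5) / 135
Then f(s) = -16·L_0(s) + 96·L_1(s) + 464·L_2(s) + 1946·L_3(s).
Expanding and collecting terms gives f(s) = 4s³ - 2s² + 4s - 6.
Check: f(8) = 1946. ✓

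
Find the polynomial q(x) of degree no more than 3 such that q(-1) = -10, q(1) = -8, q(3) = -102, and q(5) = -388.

Write q(x) = ax^3 + bx^2 + cx + d. Substituting each data point gives a linear system:
  -a + b - c + d = -10
  a + b + c + d = -8
  27a + 9b + 3c + d = -102
  125a + 25b + 5c + d = -388
Solving the system yields a = -2, b = -6, c = 3, d = -3.
So q(x) = -2x³ - 6x² + 3x - 3.
Check: q(-1) = -10. ✓

q(x) = -2x^3 - 6x^2 + 3x - 3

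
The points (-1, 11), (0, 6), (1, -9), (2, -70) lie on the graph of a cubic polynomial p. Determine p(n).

Write p(n) = an^3 + bn^2 + cn + d. Substituting each data point gives a linear system:
  -a + b - c + d = 11
  d = 6
  a + b + c + d = -9
  8a + 4b + 2c + d = -70
Solving the system yields a = -6, b = -5, c = -4, d = 6.
So p(n) = -6n³ - 5n² - 4n + 6.
Check: p(1) = -9. ✓

p(n) = -6n^3 - 5n^2 - 4n + 6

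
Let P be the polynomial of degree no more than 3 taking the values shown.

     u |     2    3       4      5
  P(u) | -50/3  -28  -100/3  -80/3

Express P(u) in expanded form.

Using the Lagrange interpolation formula with nodes 2, 3, 4, 5:
  L_0(u) = (u - 3)(u - 4)(u - 5) / -6
  L_1(u) = (u - 2)(u - 4)(u - 5) / 2
  L_2(u) = (u - 2)(u - 3)(u - 5) / -2
  L_3(u) = (u - 2)(u - 3)(u - 4) / 6
Then P(u) = -50/3·L_0(u) - 28·L_1(u) - 100/3·L_2(u) - 80/3·L_3(u).
Expanding and collecting terms gives P(u) = u³ - 6u² - (1/3)u.
Check: P(2) = -50/3. ✓

P(u) = u^3 - 6u^2 - (1/3)u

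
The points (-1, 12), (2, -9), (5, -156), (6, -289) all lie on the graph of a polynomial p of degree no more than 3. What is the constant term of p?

Write p(u) = au^3 + bu^2 + cu + d. Substituting each data point gives a linear system:
  -a + b - c + d = 12
  8a + 4b + 2c + d = -9
  125a + 25b + 5c + d = -156
  216a + 36b + 6c + d = -289
Solving the system yields a = -2, b = 5, c = -6, d = -1.
So p(u) = -2u^3 + 5u^2 - 6u - 1.
The constant term is -1.

-1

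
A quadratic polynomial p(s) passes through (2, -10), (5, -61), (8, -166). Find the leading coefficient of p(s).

Write p(s) = as^2 + bs + c. Substituting each data point gives a linear system:
  4a + 2b + c = -10
  25a + 5b + c = -61
  64a + 8b + c = -166
Solving the system yields a = -3, b = 4, c = -6.
So p(s) = -3s^2 + 4s - 6.
The leading coefficient is -3.

-3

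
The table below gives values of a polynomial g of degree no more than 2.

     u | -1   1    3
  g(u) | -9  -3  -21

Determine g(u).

Write g(u) = au^2 + bu + c. Substituting each data point gives a linear system:
  a - b + c = -9
  a + b + c = -3
  9a + 3b + c = -21
Solving the system yields a = -3, b = 3, c = -3.
So g(u) = -3u^2 + 3u - 3.
Check: g(-1) = -9. ✓

g(u) = -3u^2 + 3u - 3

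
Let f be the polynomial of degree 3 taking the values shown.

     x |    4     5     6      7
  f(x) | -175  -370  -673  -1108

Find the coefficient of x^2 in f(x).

Write f(x) = ax^3 + bx^2 + cx + d. Substituting each data point gives a linear system:
  64a + 16b + 4c + d = -175
  125a + 25b + 5c + d = -370
  216a + 36b + 6c + d = -673
  343a + 49b + 7c + d = -1108
Solving the system yields a = -4, b = 6, c = -5, d = 5.
So f(x) = -4x^3 + 6x^2 - 5x + 5.
The coefficient of x^2 is 6.

6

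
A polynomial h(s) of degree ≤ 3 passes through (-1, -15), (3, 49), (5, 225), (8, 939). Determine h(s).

h(s) = 2s^3 - 2s^2 + 6s - 5

Using the Lagrange interpolation formula with nodes -1, 3, 5, 8:
  L_0(s) = (s - 3)(s - 5)(s - 8) / -216
  L_1(s) = (s + 1)(s - 5)(s - 8) / 40
  L_2(s) = (s + 1)(s - 3)(s - 8) / -36
  L_3(s) = (s + 1)(s - 3)(s - 5) / 135
Then h(s) = -15·L_0(s) + 49·L_1(s) + 225·L_2(s) + 939·L_3(s).
Expanding and collecting terms gives h(s) = 2s³ - 2s² + 6s - 5.
Check: h(-1) = -15. ✓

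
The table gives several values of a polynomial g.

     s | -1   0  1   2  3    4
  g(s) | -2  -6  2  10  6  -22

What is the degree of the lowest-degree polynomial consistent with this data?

3

Forward differences of the values at s = -1, 0, 1, 2, 3, 4:
  g  : -2  -6  2  10  6  -22
  Δ  : -4  8  8  -4  -28
  Δ^2: 12  0  -12  -24
  Δ^3: -12  -12  -12
  Δ^4: 0  0
  Δ^5: 0
The third differences are constant (-12) and nonzero, while all higher differences vanish, so the minimal degree is 3.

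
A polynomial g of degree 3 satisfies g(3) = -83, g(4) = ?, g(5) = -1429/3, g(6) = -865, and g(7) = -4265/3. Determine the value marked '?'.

The 4 known points determine the degree-3 polynomial uniquely.
Write g(u) = au^3 + bu^2 + cu + d. Substituting each data point gives a linear system:
  27a + 9b + 3c + d = -83
  125a + 25b + 5c + d = -1429/3
  216a + 36b + 6c + d = -865
  343a + 49b + 7c + d = -4265/3
Solving the system yields a = -5, b = 6, c = 1/3, d = -3.
So g(u) = -5u^3 + 6u^2 + (1/3)u - 3.
Then g(4) = -677/3.

-677/3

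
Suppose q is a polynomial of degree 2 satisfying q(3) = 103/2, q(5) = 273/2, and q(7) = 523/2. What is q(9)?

Write q(u) = au^2 + bu + c. Substituting each data point gives a linear system:
  9a + 3b + c = 103/2
  25a + 5b + c = 273/2
  49a + 7b + c = 523/2
Solving the system yields a = 5, b = 5/2, c = -1.
So q(u) = 5u² + (5/2)u - 1.
Then q(9) = 853/2.

853/2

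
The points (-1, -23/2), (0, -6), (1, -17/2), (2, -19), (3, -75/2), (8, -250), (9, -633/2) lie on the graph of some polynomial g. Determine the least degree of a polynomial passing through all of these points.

2

Divided differences on the nodes -1, 0, 1, 2, 3, 8, 9:
  order 0: -23/2  -6  -17/2  -19  -75/2  -250  -633/2
  order 1: 11/2  -5/2  -21/2  -37/2  -85/2  -133/2
  order 2: -4  -4  -4  -4  -4
  order 3: 0  0  0  0
  order 4: 0  0  0
  order 5: 0  0
  order 6: 0
The order-2 divided differences are all -4 (nonzero) and every higher order vanishes, so the data lies on a polynomial of degree exactly 2.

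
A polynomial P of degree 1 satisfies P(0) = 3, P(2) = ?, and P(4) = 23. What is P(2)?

13

The 2 known points determine the degree-1 polynomial uniquely.
Write P(s) = as + b. Substituting each data point gives a linear system:
  b = 3
  4a + b = 23
Solving the system yields a = 5, b = 3.
So P(s) = 5s + 3.
Then P(2) = 13.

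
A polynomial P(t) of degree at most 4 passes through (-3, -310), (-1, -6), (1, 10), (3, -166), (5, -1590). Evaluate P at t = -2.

Forward differences of the values at t = -3, -1, 1, 3, 5:
  P  : -310  -6  10  -166  -1590
  Δ  : 304  16  -176  -1424
  Δ^2: -288  -192  -1248
  Δ^3: 96  -1056
  Δ^4: -1152
The fourth differences are constant, confirming degree 4.
Interpolating (Newton forward form) and evaluating at t = -2 gives P(-2) = -71.

-71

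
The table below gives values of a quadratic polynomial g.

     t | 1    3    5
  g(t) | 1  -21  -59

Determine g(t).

Write g(t) = at^2 + bt + c. Substituting each data point gives a linear system:
  a + b + c = 1
  9a + 3b + c = -21
  25a + 5b + c = -59
Solving the system yields a = -2, b = -3, c = 6.
So g(t) = -2t² - 3t + 6.
Check: g(3) = -21. ✓

g(t) = -2t^2 - 3t + 6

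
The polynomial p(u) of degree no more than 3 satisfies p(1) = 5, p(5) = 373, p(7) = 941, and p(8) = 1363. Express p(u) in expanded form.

Using the Lagrange interpolation formula with nodes 1, 5, 7, 8:
  L_0(u) = (u - 5)(u - 7)(u - 8) / -168
  L_1(u) = (u - 1)(u - 7)(u - 8) / 24
  L_2(u) = (u - 1)(u - 5)(u - 8) / -12
  L_3(u) = (u - 1)(u - 5)(u - 7) / 21
Then p(u) = 5·L_0(u) + 373·L_1(u) + 941·L_2(u) + 1363·L_3(u).
Expanding and collecting terms gives p(u) = 2u³ + 6u² - 6u + 3.
Check: p(5) = 373. ✓

p(u) = 2u^3 + 6u^2 - 6u + 3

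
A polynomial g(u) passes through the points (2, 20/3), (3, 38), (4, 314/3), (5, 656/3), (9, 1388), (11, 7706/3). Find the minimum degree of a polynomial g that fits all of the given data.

Divided differences on the nodes 2, 3, 4, 5, 9, 11:
  order 0: 20/3  38  314/3  656/3  1388  7706/3
  order 1: 94/3  200/3  114  877/3  1771/3
  order 2: 53/3  71/3  107/3  149/3
  order 3: 2  2  2
  order 4: 0  0
  order 5: 0
The order-3 divided differences are all 2 (nonzero) and every higher order vanishes, so the data lies on a polynomial of degree exactly 3.

3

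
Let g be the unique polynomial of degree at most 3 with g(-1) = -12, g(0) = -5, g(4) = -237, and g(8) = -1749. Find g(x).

g(x) = -3x^3 - 4x^2 + 6x - 5

Using the Lagrange interpolation formula with nodes -1, 0, 4, 8:
  L_0(x) = x(x - 4)(x - 8) / -45
  L_1(x) = (x + 1)(x - 4)(x - 8) / 32
  L_2(x) = (x + 1)x(x - 8) / -80
  L_3(x) = (x + 1)x(x - 4) / 288
Then g(x) = -12·L_0(x) - 5·L_1(x) - 237·L_2(x) - 1749·L_3(x).
Expanding and collecting terms gives g(x) = -3x^3 - 4x^2 + 6x - 5.
Check: g(4) = -237. ✓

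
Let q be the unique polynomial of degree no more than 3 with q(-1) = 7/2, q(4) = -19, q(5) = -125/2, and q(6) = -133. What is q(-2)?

Using the Lagrange interpolation formula with nodes -1, 4, 5, 6:
  L_0(u) = (u - 4)(u - 5)(u - 6) / -210
  L_1(u) = (u + 1)(u - 5)(u - 6) / 10
  L_2(u) = (u + 1)(u - 4)(u - 6) / -6
  L_3(u) = (u + 1)(u - 4)(u - 5) / 14
Then q(u) = 7/2·L_0(u) - 19·L_1(u) - 125/2·L_2(u) - 133·L_3(u).
Expanding and collecting terms gives q(u) = -u^3 + (3/2)u^2 + 4u + 5.
Evaluating at u = -2: q(-2) = 11.

11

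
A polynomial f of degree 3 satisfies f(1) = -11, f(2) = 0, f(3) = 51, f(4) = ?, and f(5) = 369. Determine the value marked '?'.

The 4 known points determine the degree-3 polynomial uniquely.
Write f(u) = au^3 + bu^2 + cu + d. Substituting each data point gives a linear system:
  a + b + c + d = -11
  8a + 4b + 2c + d = 0
  27a + 9b + 3c + d = 51
  125a + 25b + 5c + d = 369
Solving the system yields a = 4, b = -4, c = -5, d = -6.
So f(u) = 4u^3 - 4u^2 - 5u - 6.
Then f(4) = 166.

166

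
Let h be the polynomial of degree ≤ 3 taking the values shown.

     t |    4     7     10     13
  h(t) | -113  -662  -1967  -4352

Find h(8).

Forward differences of the values at t = 4, 7, 10, 13:
  h  : -113  -662  -1967  -4352
  Δ  : -549  -1305  -2385
  Δ^2: -756  -1080
  Δ^3: -324
The third differences are constant, confirming degree 3.
Interpolating (Newton forward form) and evaluating at t = 8 gives h(8) = -997.

-997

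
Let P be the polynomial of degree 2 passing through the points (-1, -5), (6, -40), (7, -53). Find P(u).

Using the Lagrange interpolation formula with nodes -1, 6, 7:
  L_0(u) = (u - 6)(u - 7) / 56
  L_1(u) = (u + 1)(u - 7) / -7
  L_2(u) = (u + 1)(u - 6) / 8
Then P(u) = -5·L_0(u) - 40·L_1(u) - 53·L_2(u).
Expanding and collecting terms gives P(u) = -u² - 4.
Check: P(6) = -40. ✓

P(u) = -u^2 - 4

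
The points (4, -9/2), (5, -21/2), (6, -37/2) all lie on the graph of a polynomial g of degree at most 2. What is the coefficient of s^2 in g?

-1

Write g(s) = as^2 + bs + c. Substituting each data point gives a linear system:
  16a + 4b + c = -9/2
  25a + 5b + c = -21/2
  36a + 6b + c = -37/2
Solving the system yields a = -1, b = 3, c = -1/2.
So g(s) = -s^2 + 3s - 1/2.
The leading coefficient is -1.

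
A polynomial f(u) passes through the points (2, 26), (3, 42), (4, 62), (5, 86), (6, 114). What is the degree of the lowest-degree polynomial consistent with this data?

Forward differences of the values at u = 2, 3, 4, 5, 6:
  f  : 26  42  62  86  114
  Δ  : 16  20  24  28
  Δ^2: 4  4  4
  Δ^3: 0  0
  Δ^4: 0
The second differences are constant (4) and nonzero, while all higher differences vanish, so the minimal degree is 2.

2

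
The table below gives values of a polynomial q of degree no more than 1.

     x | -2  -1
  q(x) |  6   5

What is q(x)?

q(x) = -x + 4

Write q(x) = ax + b. Substituting each data point gives a linear system:
  -2a + b = 6
  -a + b = 5
Solving the system yields a = -1, b = 4.
So q(x) = -x + 4.
Check: q(-1) = 5. ✓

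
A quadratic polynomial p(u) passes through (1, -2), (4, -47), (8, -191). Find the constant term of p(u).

1

Write p(u) = au^2 + bu + c. Substituting each data point gives a linear system:
  a + b + c = -2
  16a + 4b + c = -47
  64a + 8b + c = -191
Solving the system yields a = -3, b = 0, c = 1.
So p(u) = -3u² + 1.
The constant term is 1.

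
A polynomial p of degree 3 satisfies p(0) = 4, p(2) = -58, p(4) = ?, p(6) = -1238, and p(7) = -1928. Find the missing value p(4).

The 4 known points determine the degree-3 polynomial uniquely.
Write p(n) = an^3 + bn^2 + cn + d. Substituting each data point gives a linear system:
  d = 4
  8a + 4b + 2c + d = -58
  216a + 36b + 6c + d = -1238
  343a + 49b + 7c + d = -1928
Solving the system yields a = -5, b = -4, c = -3, d = 4.
So p(n) = -5n³ - 4n² - 3n + 4.
Then p(4) = -392.

-392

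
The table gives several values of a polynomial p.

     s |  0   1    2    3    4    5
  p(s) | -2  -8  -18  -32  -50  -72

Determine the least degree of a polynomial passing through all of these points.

2

Forward differences of the values at s = 0, 1, 2, 3, 4, 5:
  p  : -2  -8  -18  -32  -50  -72
  Δ  : -6  -10  -14  -18  -22
  Δ^2: -4  -4  -4  -4
  Δ^3: 0  0  0
  Δ^4: 0  0
  Δ^5: 0
The second differences are constant (-4) and nonzero, while all higher differences vanish, so the minimal degree is 2.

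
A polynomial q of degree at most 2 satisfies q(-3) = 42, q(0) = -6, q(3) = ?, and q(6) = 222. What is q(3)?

54

The 3 known points determine the degree-2 polynomial uniquely.
Write q(u) = au^2 + bu + c. Substituting each data point gives a linear system:
  9a - 3b + c = 42
  c = -6
  36a + 6b + c = 222
Solving the system yields a = 6, b = 2, c = -6.
So q(u) = 6u² + 2u - 6.
Then q(3) = 54.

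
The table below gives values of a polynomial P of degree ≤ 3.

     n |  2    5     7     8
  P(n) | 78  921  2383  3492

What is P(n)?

P(n) = 6n^3 + 6n^2 + 5n - 4

Using the Lagrange interpolation formula with nodes 2, 5, 7, 8:
  L_0(n) = (n - 5)(n - 7)(n - 8) / -90
  L_1(n) = (n - 2)(n - 7)(n - 8) / 18
  L_2(n) = (n - 2)(n - 5)(n - 8) / -10
  L_3(n) = (n - 2)(n - 5)(n - 7) / 18
Then P(n) = 78·L_0(n) + 921·L_1(n) + 2383·L_2(n) + 3492·L_3(n).
Expanding and collecting terms gives P(n) = 6n^3 + 6n^2 + 5n - 4.
Check: P(8) = 3492. ✓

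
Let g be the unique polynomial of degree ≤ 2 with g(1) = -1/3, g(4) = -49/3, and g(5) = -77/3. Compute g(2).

Write g(s) = as^2 + bs + c. Substituting each data point gives a linear system:
  a + b + c = -1/3
  16a + 4b + c = -49/3
  25a + 5b + c = -77/3
Solving the system yields a = -1, b = -1/3, c = 1.
So g(s) = -s^2 - (1/3)s + 1.
Then g(2) = -11/3.

-11/3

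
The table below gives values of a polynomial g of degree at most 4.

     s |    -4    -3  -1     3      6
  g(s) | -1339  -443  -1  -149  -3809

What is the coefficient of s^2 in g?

Write g(s) = as^4 + bs^3 + cs^2 + ds + e. Substituting each data point gives a linear system:
  256a - 64b + 16c - 4d + e = -1339
  81a - 27b + 9c - 3d + e = -443
  a - b + c - d + e = -1
  81a + 27b + 9c + 3d + e = -149
  1296a + 216b + 36c + 6d + e = -3809
Solving the system yields a = -4, b = 6, c = 3, d = -5, e = 1.
So g(s) = -4s^4 + 6s^3 + 3s^2 - 5s + 1.
The coefficient of s^2 is 3.

3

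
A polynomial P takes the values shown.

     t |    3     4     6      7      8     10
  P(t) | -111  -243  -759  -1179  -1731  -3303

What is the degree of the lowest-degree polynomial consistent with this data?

3

Divided differences on the nodes 3, 4, 6, 7, 8, 10:
  order 0: -111  -243  -759  -1179  -1731  -3303
  order 1: -132  -258  -420  -552  -786
  order 2: -42  -54  -66  -78
  order 3: -3  -3  -3
  order 4: 0  0
  order 5: 0
The order-3 divided differences are all -3 (nonzero) and every higher order vanishes, so the data lies on a polynomial of degree exactly 3.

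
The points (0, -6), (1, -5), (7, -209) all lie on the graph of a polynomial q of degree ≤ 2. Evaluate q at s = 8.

-278

Using the Lagrange interpolation formula with nodes 0, 1, 7:
  L_0(s) = (s - 1)(s - 7) / 7
  L_1(s) = s(s - 7) / -6
  L_2(s) = s(s - 1) / 42
Then q(s) = -6·L_0(s) - 5·L_1(s) - 209·L_2(s).
Expanding and collecting terms gives q(s) = -5s² + 6s - 6.
Evaluating at s = 8: q(8) = -278.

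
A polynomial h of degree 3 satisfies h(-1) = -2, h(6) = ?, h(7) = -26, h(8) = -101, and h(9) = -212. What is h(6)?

The 4 known points determine the degree-3 polynomial uniquely.
Write h(t) = at^3 + bt^2 + ct + d. Substituting each data point gives a linear system:
  -a + b - c + d = -2
  343a + 49b + 7c + d = -26
  512a + 64b + 8c + d = -101
  729a + 81b + 9c + d = -212
Solving the system yields a = -1, b = 6, c = 4, d = -5.
So h(t) = -t³ + 6t² + 4t - 5.
Then h(6) = 19.

19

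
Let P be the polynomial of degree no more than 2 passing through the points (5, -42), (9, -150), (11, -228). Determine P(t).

Write P(t) = at^2 + bt + c. Substituting each data point gives a linear system:
  25a + 5b + c = -42
  81a + 9b + c = -150
  121a + 11b + c = -228
Solving the system yields a = -2, b = 1, c = 3.
So P(t) = -2t^2 + t + 3.
Check: P(11) = -228. ✓

P(t) = -2t^2 + t + 3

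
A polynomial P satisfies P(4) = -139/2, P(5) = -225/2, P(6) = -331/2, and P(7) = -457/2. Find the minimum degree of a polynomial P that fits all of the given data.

Forward differences of the values at x = 4, 5, 6, 7:
  P  : -139/2  -225/2  -331/2  -457/2
  Δ  : -43  -53  -63
  Δ^2: -10  -10
  Δ^3: 0
The second differences are constant (-10) and nonzero, while all higher differences vanish, so the minimal degree is 2.

2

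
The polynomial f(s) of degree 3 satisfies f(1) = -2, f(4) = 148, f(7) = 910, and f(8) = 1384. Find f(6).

Write f(s) = as^3 + bs^2 + cs + d. Substituting each data point gives a linear system:
  a + b + c + d = -2
  64a + 16b + 4c + d = 148
  343a + 49b + 7c + d = 910
  512a + 64b + 8c + d = 1384
Solving the system yields a = 3, b = -2, c = -3, d = 0.
So f(s) = 3s^3 - 2s^2 - 3s.
Then f(6) = 558.

558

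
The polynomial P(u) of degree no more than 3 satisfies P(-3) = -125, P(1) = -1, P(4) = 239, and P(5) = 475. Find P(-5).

Using the Lagrange interpolation formula with nodes -3, 1, 4, 5:
  L_0(u) = (u - 1)(u - 4)(u - 5) / -224
  L_1(u) = (u + 3)(u - 4)(u - 5) / 48
  L_2(u) = (u + 3)(u - 1)(u - 5) / -21
  L_3(u) = (u + 3)(u - 1)(u - 4) / 32
Then P(u) = -125·L_0(u) - 1·L_1(u) + 239·L_2(u) + 475·L_3(u).
Expanding and collecting terms gives P(u) = 4u^3 - u^2 + u - 5.
Evaluating at u = -5: P(-5) = -535.

-535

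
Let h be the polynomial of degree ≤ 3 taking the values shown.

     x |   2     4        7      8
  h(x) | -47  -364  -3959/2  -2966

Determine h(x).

h(x) = -6x^3 + 2x^2 - (5/2)x - 2

Using the Lagrange interpolation formula with nodes 2, 4, 7, 8:
  L_0(x) = (x - 4)(x - 7)(x - 8) / -60
  L_1(x) = (x - 2)(x - 7)(x - 8) / 24
  L_2(x) = (x - 2)(x - 4)(x - 8) / -15
  L_3(x) = (x - 2)(x - 4)(x - 7) / 24
Then h(x) = -47·L_0(x) - 364·L_1(x) - 3959/2·L_2(x) - 2966·L_3(x).
Expanding and collecting terms gives h(x) = -6x^3 + 2x^2 - (5/2)x - 2.
Check: h(2) = -47. ✓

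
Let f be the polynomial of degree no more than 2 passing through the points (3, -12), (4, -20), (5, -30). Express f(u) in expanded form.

Using the Lagrange interpolation formula with nodes 3, 4, 5:
  L_0(u) = (u - 4)(u - 5) / 2
  L_1(u) = (u - 3)(u - 5) / -1
  L_2(u) = (u - 3)(u - 4) / 2
Then f(u) = -12·L_0(u) - 20·L_1(u) - 30·L_2(u).
Expanding and collecting terms gives f(u) = -u² - u.
Check: f(4) = -20. ✓

f(u) = -u^2 - u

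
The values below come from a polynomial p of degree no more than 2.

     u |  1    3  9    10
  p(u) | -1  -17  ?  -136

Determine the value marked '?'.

The 3 known points determine the degree-2 polynomial uniquely.
Write p(u) = au^2 + bu + c. Substituting each data point gives a linear system:
  a + b + c = -1
  9a + 3b + c = -17
  100a + 10b + c = -136
Solving the system yields a = -1, b = -4, c = 4.
So p(u) = -u² - 4u + 4.
Then p(9) = -113.

-113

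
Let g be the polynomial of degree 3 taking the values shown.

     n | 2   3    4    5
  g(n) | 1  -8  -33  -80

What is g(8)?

Write g(n) = an^3 + bn^2 + cn + d. Substituting each data point gives a linear system:
  8a + 4b + 2c + d = 1
  27a + 9b + 3c + d = -8
  64a + 16b + 4c + d = -33
  125a + 25b + 5c + d = -80
Solving the system yields a = -1, b = 1, c = 5, d = -5.
So g(n) = -n³ + n² + 5n - 5.
Then g(8) = -413.

-413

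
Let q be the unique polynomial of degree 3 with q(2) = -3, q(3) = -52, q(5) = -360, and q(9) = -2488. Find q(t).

q(t) = -4t^3 + 5t^2 + 2t + 5

Using the Lagrange interpolation formula with nodes 2, 3, 5, 9:
  L_0(t) = (t - 3)(t - 5)(t - 9) / -21
  L_1(t) = (t - 2)(t - 5)(t - 9) / 12
  L_2(t) = (t - 2)(t - 3)(t - 9) / -24
  L_3(t) = (t - 2)(t - 3)(t - 5) / 168
Then q(t) = -3·L_0(t) - 52·L_1(t) - 360·L_2(t) - 2488·L_3(t).
Expanding and collecting terms gives q(t) = -4t³ + 5t² + 2t + 5.
Check: q(3) = -52. ✓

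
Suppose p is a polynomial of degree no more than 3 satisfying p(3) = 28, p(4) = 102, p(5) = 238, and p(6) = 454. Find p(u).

p(u) = 3u^3 - 5u^2 - 2u - 2

Using the Lagrange interpolation formula with nodes 3, 4, 5, 6:
  L_0(u) = (u - 4)(u - 5)(u - 6) / -6
  L_1(u) = (u - 3)(u - 5)(u - 6) / 2
  L_2(u) = (u - 3)(u - 4)(u - 6) / -2
  L_3(u) = (u - 3)(u - 4)(u - 5) / 6
Then p(u) = 28·L_0(u) + 102·L_1(u) + 238·L_2(u) + 454·L_3(u).
Expanding and collecting terms gives p(u) = 3u³ - 5u² - 2u - 2.
Check: p(4) = 102. ✓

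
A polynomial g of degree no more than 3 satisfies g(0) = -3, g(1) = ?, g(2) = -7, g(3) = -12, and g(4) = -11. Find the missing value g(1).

The 4 known points determine the degree-3 polynomial uniquely.
Write g(x) = ax^3 + bx^2 + cx + d. Substituting each data point gives a linear system:
  d = -3
  8a + 4b + 2c + d = -7
  27a + 9b + 3c + d = -12
  64a + 16b + 4c + d = -11
Solving the system yields a = 1, b = -6, c = 6, d = -3.
So g(x) = x^3 - 6x^2 + 6x - 3.
Then g(1) = -2.

-2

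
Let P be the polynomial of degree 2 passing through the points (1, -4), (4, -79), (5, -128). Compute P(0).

Using the Lagrange interpolation formula with nodes 1, 4, 5:
  L_0(t) = (t - 4)(t - 5) / 12
  L_1(t) = (t - 1)(t - 5) / -3
  L_2(t) = (t - 1)(t - 4) / 4
Then P(t) = -4·L_0(t) - 79·L_1(t) - 128·L_2(t).
Expanding and collecting terms gives P(t) = -6t^2 + 5t - 3.
Evaluating at t = 0: P(0) = -3.

-3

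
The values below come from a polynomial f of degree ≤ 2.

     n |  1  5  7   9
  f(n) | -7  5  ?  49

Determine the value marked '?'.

23

The 3 known points determine the degree-2 polynomial uniquely.
Write f(n) = an^2 + bn + c. Substituting each data point gives a linear system:
  a + b + c = -7
  25a + 5b + c = 5
  81a + 9b + c = 49
Solving the system yields a = 1, b = -3, c = -5.
So f(n) = n^2 - 3n - 5.
Then f(7) = 23.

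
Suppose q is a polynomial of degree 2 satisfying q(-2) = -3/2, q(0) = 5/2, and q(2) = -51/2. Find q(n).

q(n) = -4n^2 - 6n + 5/2

Write q(n) = an^2 + bn + c. Substituting each data point gives a linear system:
  4a - 2b + c = -3/2
  c = 5/2
  4a + 2b + c = -51/2
Solving the system yields a = -4, b = -6, c = 5/2.
So q(n) = -4n^2 - 6n + 5/2.
Check: q(-2) = -3/2. ✓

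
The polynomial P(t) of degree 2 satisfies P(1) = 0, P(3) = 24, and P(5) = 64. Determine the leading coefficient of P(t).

2

Write P(t) = at^2 + bt + c. Substituting each data point gives a linear system:
  a + b + c = 0
  9a + 3b + c = 24
  25a + 5b + c = 64
Solving the system yields a = 2, b = 4, c = -6.
So P(t) = 2t^2 + 4t - 6.
The leading coefficient is 2.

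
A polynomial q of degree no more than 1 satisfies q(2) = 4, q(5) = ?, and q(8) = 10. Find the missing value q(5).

The 2 known points determine the degree-1 polynomial uniquely.
Write q(x) = ax + b. Substituting each data point gives a linear system:
  2a + b = 4
  8a + b = 10
Solving the system yields a = 1, b = 2.
So q(x) = x + 2.
Then q(5) = 7.

7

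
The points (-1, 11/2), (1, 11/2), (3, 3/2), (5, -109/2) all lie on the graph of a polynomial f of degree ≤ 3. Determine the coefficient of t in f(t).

1

Write f(t) = at^3 + bt^2 + ct + d. Substituting each data point gives a linear system:
  -a + b - c + d = 11/2
  a + b + c + d = 11/2
  27a + 9b + 3c + d = 3/2
  125a + 25b + 5c + d = -109/2
Solving the system yields a = -1, b = 5/2, c = 1, d = 3.
So f(t) = -t³ + (5/2)t² + t + 3.
The coefficient of t is 1.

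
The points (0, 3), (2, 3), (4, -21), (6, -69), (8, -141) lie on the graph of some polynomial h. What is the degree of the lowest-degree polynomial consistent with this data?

Forward differences of the values at x = 0, 2, 4, 6, 8:
  h  : 3  3  -21  -69  -141
  Δ  : 0  -24  -48  -72
  Δ^2: -24  -24  -24
  Δ^3: 0  0
  Δ^4: 0
The second differences are constant (-24) and nonzero, while all higher differences vanish, so the minimal degree is 2.

2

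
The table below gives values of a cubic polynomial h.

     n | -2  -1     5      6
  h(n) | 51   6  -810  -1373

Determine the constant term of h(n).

-5

Write h(n) = an^3 + bn^2 + cn + d. Substituting each data point gives a linear system:
  -8a + 4b - 2c + d = 51
  -a + b - c + d = 6
  125a + 25b + 5c + d = -810
  216a + 36b + 6c + d = -1373
Solving the system yields a = -6, b = -1, c = -6, d = -5.
So h(n) = -6n³ - n² - 6n - 5.
The constant term is -5.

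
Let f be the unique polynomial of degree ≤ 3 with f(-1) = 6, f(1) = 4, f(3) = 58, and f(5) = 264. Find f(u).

Write f(u) = au^3 + bu^2 + cu + d. Substituting each data point gives a linear system:
  -a + b - c + d = 6
  a + b + c + d = 4
  27a + 9b + 3c + d = 58
  125a + 25b + 5c + d = 264
Solving the system yields a = 2, b = 1, c = -3, d = 4.
So f(u) = 2u³ + u² - 3u + 4.
Check: f(5) = 264. ✓

f(u) = 2u^3 + u^2 - 3u + 4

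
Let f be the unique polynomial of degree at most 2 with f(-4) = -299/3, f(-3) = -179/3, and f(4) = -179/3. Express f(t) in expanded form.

f(t) = -5t^2 + 5t + 1/3

Write f(t) = at^2 + bt + c. Substituting each data point gives a linear system:
  16a - 4b + c = -299/3
  9a - 3b + c = -179/3
  16a + 4b + c = -179/3
Solving the system yields a = -5, b = 5, c = 1/3.
So f(t) = -5t^2 + 5t + 1/3.
Check: f(4) = -179/3. ✓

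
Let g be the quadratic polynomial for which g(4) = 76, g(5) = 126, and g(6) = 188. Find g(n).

g(n) = 6n^2 - 4n - 4

Write g(n) = an^2 + bn + c. Substituting each data point gives a linear system:
  16a + 4b + c = 76
  25a + 5b + c = 126
  36a + 6b + c = 188
Solving the system yields a = 6, b = -4, c = -4.
So g(n) = 6n² - 4n - 4.
Check: g(5) = 126. ✓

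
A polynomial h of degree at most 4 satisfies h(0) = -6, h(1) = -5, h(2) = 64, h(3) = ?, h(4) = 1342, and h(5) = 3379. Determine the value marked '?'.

399

The 5 known points determine the degree-4 polynomial uniquely.
Write h(x) = ax^4 + bx^3 + cx^2 + dx + e. Substituting each data point gives a linear system:
  e = -6
  a + b + c + d + e = -5
  16a + 8b + 4c + 2d + e = 64
  256a + 64b + 16c + 4d + e = 1342
  625a + 125b + 25c + 5d + e = 3379
Solving the system yields a = 6, b = -3, c = 1, d = -3, e = -6.
So h(x) = 6x^4 - 3x^3 + x^2 - 3x - 6.
Then h(3) = 399.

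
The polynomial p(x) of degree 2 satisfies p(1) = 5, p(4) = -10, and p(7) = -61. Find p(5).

Using the Lagrange interpolation formula with nodes 1, 4, 7:
  L_0(x) = (x - 4)(x - 7) / 18
  L_1(x) = (x - 1)(x - 7) / -9
  L_2(x) = (x - 1)(x - 4) / 18
Then p(x) = 5·L_0(x) - 10·L_1(x) - 61·L_2(x).
Expanding and collecting terms gives p(x) = -2x^2 + 5x + 2.
Evaluating at x = 5: p(5) = -23.

-23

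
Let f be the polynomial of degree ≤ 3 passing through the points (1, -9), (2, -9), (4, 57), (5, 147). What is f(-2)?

Write f(u) = au^3 + bu^2 + cu + d. Substituting each data point gives a linear system:
  a + b + c + d = -9
  8a + 4b + 2c + d = -9
  64a + 16b + 4c + d = 57
  125a + 25b + 5c + d = 147
Solving the system yields a = 2, b = -3, c = -5, d = -3.
So f(u) = 2u^3 - 3u^2 - 5u - 3.
Then f(-2) = -21.

-21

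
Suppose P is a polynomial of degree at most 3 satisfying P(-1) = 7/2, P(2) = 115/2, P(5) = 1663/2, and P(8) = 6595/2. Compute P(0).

Using the Lagrange interpolation formula with nodes -1, 2, 5, 8:
  L_0(u) = (u - 2)(u - 5)(u - 8) / -162
  L_1(u) = (u + 1)(u - 5)(u - 8) / 54
  L_2(u) = (u + 1)(u - 2)(u - 8) / -54
  L_3(u) = (u + 1)(u - 2)(u - 5) / 162
Then P(u) = 7/2·L_0(u) + 115/2·L_1(u) + 1663/2·L_2(u) + 6595/2·L_3(u).
Expanding and collecting terms gives P(u) = 6u^3 + 4u^2 - 4u + 3/2.
Evaluating at u = 0: P(0) = 3/2.

3/2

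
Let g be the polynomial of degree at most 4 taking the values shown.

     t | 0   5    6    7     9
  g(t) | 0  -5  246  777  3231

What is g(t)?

g(t) = t^4 - 4t^3 - 5t^2 - t

Using the Lagrange interpolation formula with nodes 0, 5, 6, 7, 9:
  L_0(t) = (t - 5)(t - 6)(t - 7)(t - 9) / 1890
  L_1(t) = t(t - 6)(t - 7)(t - 9) / -40
  L_2(t) = t(t - 5)(t - 7)(t - 9) / 18
  L_3(t) = t(t - 5)(t - 6)(t - 9) / -28
  L_4(t) = t(t - 5)(t - 6)(t - 7) / 216
Then g(t) = 0·L_0(t) - 5·L_1(t) + 246·L_2(t) + 777·L_3(t) + 3231·L_4(t).
Expanding and collecting terms gives g(t) = t^4 - 4t^3 - 5t^2 - t.
Check: g(0) = 0. ✓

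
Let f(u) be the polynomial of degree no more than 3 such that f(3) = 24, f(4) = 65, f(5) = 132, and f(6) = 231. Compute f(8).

Write f(u) = au^3 + bu^2 + cu + d. Substituting each data point gives a linear system:
  27a + 9b + 3c + d = 24
  64a + 16b + 4c + d = 65
  125a + 25b + 5c + d = 132
  216a + 36b + 6c + d = 231
Solving the system yields a = 1, b = 1, c = -3, d = -3.
So f(u) = u^3 + u^2 - 3u - 3.
Then f(8) = 549.

549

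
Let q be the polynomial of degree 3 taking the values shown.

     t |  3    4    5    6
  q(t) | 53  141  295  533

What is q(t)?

q(t) = 3t^3 - 3t^2 - 2t + 5

Using the Lagrange interpolation formula with nodes 3, 4, 5, 6:
  L_0(t) = (t - 4)(t - 5)(t - 6) / -6
  L_1(t) = (t - 3)(t - 5)(t - 6) / 2
  L_2(t) = (t - 3)(t - 4)(t - 6) / -2
  L_3(t) = (t - 3)(t - 4)(t - 5) / 6
Then q(t) = 53·L_0(t) + 141·L_1(t) + 295·L_2(t) + 533·L_3(t).
Expanding and collecting terms gives q(t) = 3t^3 - 3t^2 - 2t + 5.
Check: q(3) = 53. ✓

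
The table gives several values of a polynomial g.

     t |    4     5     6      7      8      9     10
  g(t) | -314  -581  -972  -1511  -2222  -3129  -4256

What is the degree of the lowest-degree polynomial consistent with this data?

3

Forward differences of the values at t = 4, 5, 6, 7, 8, 9, 10:
  g  : -314  -581  -972  -1511  -2222  -3129  -4256
  Δ  : -267  -391  -539  -711  -907  -1127
  Δ^2: -124  -148  -172  -196  -220
  Δ^3: -24  -24  -24  -24
  Δ^4: 0  0  0
  Δ^5: 0  0
  Δ^6: 0
The third differences are constant (-24) and nonzero, while all higher differences vanish, so the minimal degree is 3.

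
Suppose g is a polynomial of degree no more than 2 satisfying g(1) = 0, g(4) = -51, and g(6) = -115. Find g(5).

Write g(n) = an^2 + bn + c. Substituting each data point gives a linear system:
  a + b + c = 0
  16a + 4b + c = -51
  36a + 6b + c = -115
Solving the system yields a = -3, b = -2, c = 5.
So g(n) = -3n² - 2n + 5.
Then g(5) = -80.

-80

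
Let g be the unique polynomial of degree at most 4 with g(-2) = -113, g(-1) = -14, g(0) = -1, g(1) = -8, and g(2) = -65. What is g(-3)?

-460

Forward differences of the values at s = -2, -1, 0, 1, 2:
  g  : -113  -14  -1  -8  -65
  Δ  : 99  13  -7  -57
  Δ^2: -86  -20  -50
  Δ^3: 66  -30
  Δ^4: -96
The fourth differences are constant, confirming degree 4.
Interpolating (Newton forward form) and evaluating at s = -3 gives g(-3) = -460.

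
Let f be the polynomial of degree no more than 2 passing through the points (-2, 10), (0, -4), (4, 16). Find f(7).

73

Write f(u) = au^2 + bu + c. Substituting each data point gives a linear system:
  4a - 2b + c = 10
  c = -4
  16a + 4b + c = 16
Solving the system yields a = 2, b = -3, c = -4.
So f(u) = 2u² - 3u - 4.
Then f(7) = 73.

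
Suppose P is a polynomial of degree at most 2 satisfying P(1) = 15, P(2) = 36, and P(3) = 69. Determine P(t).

Write P(t) = at^2 + bt + c. Substituting each data point gives a linear system:
  a + b + c = 15
  4a + 2b + c = 36
  9a + 3b + c = 69
Solving the system yields a = 6, b = 3, c = 6.
So P(t) = 6t² + 3t + 6.
Check: P(2) = 36. ✓

P(t) = 6t^2 + 3t + 6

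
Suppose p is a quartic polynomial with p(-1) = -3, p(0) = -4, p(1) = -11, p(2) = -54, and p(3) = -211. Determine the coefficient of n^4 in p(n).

Write p(n) = an^4 + bn^3 + cn^2 + dn + e. Substituting each data point gives a linear system:
  a - b + c - d + e = -3
  e = -4
  a + b + c + d + e = -11
  16a + 8b + 4c + 2d + e = -54
  81a + 27b + 9c + 3d + e = -211
Solving the system yields a = -2, b = -1, c = -1, d = -3, e = -4.
So p(n) = -2n^4 - n^3 - n^2 - 3n - 4.
The leading coefficient is -2.

-2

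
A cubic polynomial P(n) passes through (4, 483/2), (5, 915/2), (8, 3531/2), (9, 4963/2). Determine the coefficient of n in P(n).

Write P(n) = an^3 + bn^2 + cn + d. Substituting each data point gives a linear system:
  64a + 16b + 4c + d = 483/2
  125a + 25b + 5c + d = 915/2
  512a + 64b + 8c + d = 3531/2
  729a + 81b + 9c + d = 4963/2
Solving the system yields a = 3, b = 4, c = -3, d = -5/2.
So P(n) = 3n^3 + 4n^2 - 3n - 5/2.
The coefficient of n is -3.

-3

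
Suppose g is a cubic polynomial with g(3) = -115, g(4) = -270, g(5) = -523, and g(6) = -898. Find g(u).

g(u) = -4u^3 - u^2 + 2

Using the Lagrange interpolation formula with nodes 3, 4, 5, 6:
  L_0(u) = (u - 4)(u - 5)(u - 6) / -6
  L_1(u) = (u - 3)(u - 5)(u - 6) / 2
  L_2(u) = (u - 3)(u - 4)(u - 6) / -2
  L_3(u) = (u - 3)(u - 4)(u - 5) / 6
Then g(u) = -115·L_0(u) - 270·L_1(u) - 523·L_2(u) - 898·L_3(u).
Expanding and collecting terms gives g(u) = -4u^3 - u^2 + 2.
Check: g(5) = -523. ✓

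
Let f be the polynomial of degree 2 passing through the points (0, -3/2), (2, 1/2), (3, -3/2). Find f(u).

Write f(u) = au^2 + bu + c. Substituting each data point gives a linear system:
  c = -3/2
  4a + 2b + c = 1/2
  9a + 3b + c = -3/2
Solving the system yields a = -1, b = 3, c = -3/2.
So f(u) = -u^2 + 3u - 3/2.
Check: f(3) = -3/2. ✓

f(u) = -u^2 + 3u - 3/2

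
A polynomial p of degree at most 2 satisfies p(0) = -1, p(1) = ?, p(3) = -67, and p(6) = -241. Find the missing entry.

-11

The 3 known points determine the degree-2 polynomial uniquely.
Write p(n) = an^2 + bn + c. Substituting each data point gives a linear system:
  c = -1
  9a + 3b + c = -67
  36a + 6b + c = -241
Solving the system yields a = -6, b = -4, c = -1.
So p(n) = -6n² - 4n - 1.
Then p(1) = -11.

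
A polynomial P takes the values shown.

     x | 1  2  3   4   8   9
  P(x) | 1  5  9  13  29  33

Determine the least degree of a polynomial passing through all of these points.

Divided differences on the nodes 1, 2, 3, 4, 8, 9:
  order 0: 1  5  9  13  29  33
  order 1: 4  4  4  4  4
  order 2: 0  0  0  0
  order 3: 0  0  0
  order 4: 0  0
  order 5: 0
The order-1 divided differences are all 4 (nonzero) and every higher order vanishes, so the data lies on a polynomial of degree exactly 1.

1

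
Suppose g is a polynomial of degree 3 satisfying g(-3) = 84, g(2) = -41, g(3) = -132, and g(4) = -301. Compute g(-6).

759

Using the Lagrange interpolation formula with nodes -3, 2, 3, 4:
  L_0(s) = (s - 2)(s - 3)(s - 4) / -210
  L_1(s) = (s + 3)(s - 3)(s - 4) / 10
  L_2(s) = (s + 3)(s - 2)(s - 4) / -6
  L_3(s) = (s + 3)(s - 2)(s - 3) / 14
Then g(s) = 84·L_0(s) - 41·L_1(s) - 132·L_2(s) - 301·L_3(s).
Expanding and collecting terms gives g(s) = -4s^3 - 3s^2 + 3.
Evaluating at s = -6: g(-6) = 759.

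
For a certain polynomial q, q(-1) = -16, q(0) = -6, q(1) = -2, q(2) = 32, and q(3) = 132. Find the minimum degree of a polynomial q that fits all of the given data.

3

Forward differences of the values at s = -1, 0, 1, 2, 3:
  q  : -16  -6  -2  32  132
  Δ  : 10  4  34  100
  Δ^2: -6  30  66
  Δ^3: 36  36
  Δ^4: 0
The third differences are constant (36) and nonzero, while all higher differences vanish, so the minimal degree is 3.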